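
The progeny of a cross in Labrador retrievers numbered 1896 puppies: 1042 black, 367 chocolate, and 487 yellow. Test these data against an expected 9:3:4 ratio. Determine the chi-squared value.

1.291

Expected counts for N = 1896 under a 9:3:4 ratio (total parts = 16):
  black: 1896 × 9/16 = 1066.5
  chocolate: 1896 × 3/16 = 355.5
  yellow: 1896 × 4/16 = 474
χ² = Σ (O − E)² / E
  black: (1042 − 1066.5)² / 1066.5 = 0.5628
  chocolate: (367 − 355.5)² / 355.5 = 0.3720
  yellow: (487 − 474)² / 474 = 0.3565
χ² = 0.5628 + 0.3720 + 0.3565 = 1.2913 ≈ 1.291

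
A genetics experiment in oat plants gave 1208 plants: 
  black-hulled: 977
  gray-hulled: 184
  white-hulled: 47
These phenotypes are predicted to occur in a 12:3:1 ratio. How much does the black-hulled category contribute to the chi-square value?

Under the 12:3:1 hypothesis (Σ ratio = 16, N = 1208):
  black-hulled: 1208 × 12/16 = 906
  gray-hulled: 1208 × 3/16 = 226.5
  white-hulled: 1208 × 1/16 = 75.5
Contribution of black-hulled: (977 − 906)² / 906 = 5.5640

5.564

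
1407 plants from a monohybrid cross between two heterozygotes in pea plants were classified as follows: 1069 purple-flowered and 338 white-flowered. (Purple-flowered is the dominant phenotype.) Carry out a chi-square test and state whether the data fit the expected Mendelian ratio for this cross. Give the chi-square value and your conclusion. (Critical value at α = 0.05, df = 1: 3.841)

0.717; consistent

For a monohybrid cross between heterozygotes with complete dominance, the expected phenotypic ratio is 3:1.
Under the 3:1 hypothesis (Σ ratio = 4, N = 1407):
  purple-flowered: 1407 × 3/4 = 1055.25
  white-flowered: 1407 × 1/4 = 351.75
χ² = Σ (O − E)² / E
  purple-flowered: (1069 − 1055.25)² / 1055.25 = 0.1792
  white-flowered: (338 − 351.75)² / 351.75 = 0.5375
χ² = 0.1792 + 0.5375 = 0.7167 ≈ 0.717
Degrees of freedom = 2 − 1 = 1; critical value at α = 0.05 is 3.841.
Since 0.717 < 3.841, we fail to reject the null hypothesis — the data are consistent with the 3:1 ratio.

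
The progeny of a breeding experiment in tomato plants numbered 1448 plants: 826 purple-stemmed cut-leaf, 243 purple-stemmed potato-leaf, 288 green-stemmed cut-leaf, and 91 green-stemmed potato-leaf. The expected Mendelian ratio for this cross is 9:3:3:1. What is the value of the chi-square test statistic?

Under the 9:3:3:1 hypothesis (Σ ratio = 16, N = 1448):
  purple-stemmed cut-leaf: 1448 × 9/16 = 814.5
  purple-stemmed potato-leaf: 1448 × 3/16 = 271.5
  green-stemmed cut-leaf: 1448 × 3/16 = 271.5
  green-stemmed potato-leaf: 1448 × 1/16 = 90.5
χ² = Σ (O − E)² / E
  purple-stemmed cut-leaf: (826 − 814.5)² / 814.5 = 0.1624
  purple-stemmed potato-leaf: (243 − 271.5)² / 271.5 = 2.9917
  green-stemmed cut-leaf: (288 − 271.5)² / 271.5 = 1.0028
  green-stemmed potato-leaf: (91 − 90.5)² / 90.5 = 0.0028
χ² = 0.1624 + 2.9917 + 1.0028 + 0.0028 = 4.1597 ≈ 4.160

4.160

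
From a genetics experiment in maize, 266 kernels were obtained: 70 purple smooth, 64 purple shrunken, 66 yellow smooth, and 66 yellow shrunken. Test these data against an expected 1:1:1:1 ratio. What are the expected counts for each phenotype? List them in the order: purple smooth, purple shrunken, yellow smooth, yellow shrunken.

66.5, 66.5, 66.5, 66.5

Expected counts for N = 266 under a 1:1:1:1 ratio (total parts = 4):
  purple smooth: 266 × 1/4 = 66.5
  purple shrunken: 266 × 1/4 = 66.5
  yellow smooth: 266 × 1/4 = 66.5
  yellow shrunken: 266 × 1/4 = 66.5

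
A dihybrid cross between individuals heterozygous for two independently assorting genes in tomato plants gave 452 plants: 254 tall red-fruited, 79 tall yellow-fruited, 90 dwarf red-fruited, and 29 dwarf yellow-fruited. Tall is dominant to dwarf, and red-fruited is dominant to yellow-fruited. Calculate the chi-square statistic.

A dihybrid F₂ with independent assortment and complete dominance at both loci gives a 9:3:3:1 phenotypic ratio.
Total ratio parts = 16. Expected numbers out of 452:
  tall red-fruited: 452 × 9/16 = 254.25
  tall yellow-fruited: 452 × 3/16 = 84.75
  dwarf red-fruited: 452 × 3/16 = 84.75
  dwarf yellow-fruited: 452 × 1/16 = 28.25
χ² = Σ (O − E)² / E
  tall red-fruited: (254 − 254.25)² / 254.25 = 0.0002
  tall yellow-fruited: (79 − 84.75)² / 84.75 = 0.3901
  dwarf red-fruited: (90 − 84.75)² / 84.75 = 0.3252
  dwarf yellow-fruited: (29 − 28.25)² / 28.25 = 0.0199
χ² = 0.0002 + 0.3901 + 0.3252 + 0.0199 = 0.7354 ≈ 0.735

0.735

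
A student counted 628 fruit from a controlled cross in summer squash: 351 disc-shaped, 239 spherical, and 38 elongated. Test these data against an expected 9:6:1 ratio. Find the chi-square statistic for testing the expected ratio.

Expected counts for N = 628 under a 9:6:1 ratio (total parts = 16):
  disc-shaped: 628 × 9/16 = 353.25
  spherical: 628 × 6/16 = 235.5
  elongated: 628 × 1/16 = 39.25
χ² = Σ (O − E)² / E
  disc-shaped: (351 − 353.25)² / 353.25 = 0.0143
  spherical: (239 − 235.5)² / 235.5 = 0.0520
  elongated: (38 − 39.25)² / 39.25 = 0.0398
χ² = 0.0143 + 0.0520 + 0.0398 = 0.1061 ≈ 0.106

0.106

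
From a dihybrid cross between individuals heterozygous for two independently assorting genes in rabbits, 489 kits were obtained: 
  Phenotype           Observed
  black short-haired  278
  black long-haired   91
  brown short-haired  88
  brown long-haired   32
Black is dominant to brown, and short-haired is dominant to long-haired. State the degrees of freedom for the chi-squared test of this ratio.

A dihybrid F₂ with independent assortment and complete dominance at both loci gives a 9:3:3:1 phenotypic ratio.
A goodness-of-fit test with 4 phenotype classes has df = 4 − 1 = 3.

3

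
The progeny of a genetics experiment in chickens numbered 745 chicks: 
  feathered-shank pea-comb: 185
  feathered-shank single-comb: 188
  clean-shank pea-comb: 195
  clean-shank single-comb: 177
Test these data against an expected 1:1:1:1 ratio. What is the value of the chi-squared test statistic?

0.895

Under the 1:1:1:1 hypothesis (Σ ratio = 4, N = 745):
  feathered-shank pea-comb: 745 × 1/4 = 186.25
  feathered-shank single-comb: 745 × 1/4 = 186.25
  clean-shank pea-comb: 745 × 1/4 = 186.25
  clean-shank single-comb: 745 × 1/4 = 186.25
χ² = Σ (O − E)² / E
  feathered-shank pea-comb: (185 − 186.25)² / 186.25 = 0.0084
  feathered-shank single-comb: (188 − 186.25)² / 186.25 = 0.0164
  clean-shank pea-comb: (195 − 186.25)² / 186.25 = 0.4111
  clean-shank single-comb: (177 − 186.25)² / 186.25 = 0.4594
χ² = 0.0084 + 0.0164 + 0.4111 + 0.4594 = 0.8953 ≈ 0.895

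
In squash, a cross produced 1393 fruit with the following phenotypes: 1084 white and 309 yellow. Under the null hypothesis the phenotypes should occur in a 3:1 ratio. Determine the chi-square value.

The 3:1 ratio has 4 parts, so with N = 1393 the expected counts are:
  white: 1393 × 3/4 = 1044.75
  yellow: 1393 × 1/4 = 348.25
χ² = Σ (O − E)² / E
  white: (1084 − 1044.75)² / 1044.75 = 1.4746
  yellow: (309 − 348.25)² / 348.25 = 4.4237
χ² = 1.4746 + 4.4237 = 5.8983 ≈ 5.898

5.898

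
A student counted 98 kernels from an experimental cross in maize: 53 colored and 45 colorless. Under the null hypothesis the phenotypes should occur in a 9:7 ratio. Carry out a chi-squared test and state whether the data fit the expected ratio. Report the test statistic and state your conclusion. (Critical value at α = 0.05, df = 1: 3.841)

Under the 9:7 hypothesis (Σ ratio = 16, N = 98):
  colored: 98 × 9/16 = 55.125
  colorless: 98 × 7/16 = 42.875
χ² = Σ (O − E)² / E
  colored: (53 − 55.125)² / 55.125 = 0.0819
  colorless: (45 − 42.875)² / 42.875 = 0.1053
χ² = 0.0819 + 0.1053 = 0.1872 ≈ 0.187
Degrees of freedom = 2 − 1 = 1; critical value at α = 0.05 is 3.841.
Since 0.187 < 3.841, we fail to reject the null hypothesis — the data are consistent with the 9:7 ratio.

0.187; consistent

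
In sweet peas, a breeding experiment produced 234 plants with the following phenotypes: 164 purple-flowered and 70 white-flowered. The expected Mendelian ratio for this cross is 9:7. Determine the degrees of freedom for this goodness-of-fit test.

1

A goodness-of-fit test with 2 phenotype classes has df = 2 − 1 = 1.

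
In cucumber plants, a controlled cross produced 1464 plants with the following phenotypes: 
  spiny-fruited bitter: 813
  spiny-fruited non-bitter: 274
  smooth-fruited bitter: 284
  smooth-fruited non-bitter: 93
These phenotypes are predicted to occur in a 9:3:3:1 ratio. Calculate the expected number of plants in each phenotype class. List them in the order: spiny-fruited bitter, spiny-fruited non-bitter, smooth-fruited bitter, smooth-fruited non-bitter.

823.5, 274.5, 274.5, 91.5

Total ratio parts = 16. Expected numbers out of 1464:
  spiny-fruited bitter: 1464 × 9/16 = 823.5
  spiny-fruited non-bitter: 1464 × 3/16 = 274.5
  smooth-fruited bitter: 1464 × 3/16 = 274.5
  smooth-fruited non-bitter: 1464 × 1/16 = 91.5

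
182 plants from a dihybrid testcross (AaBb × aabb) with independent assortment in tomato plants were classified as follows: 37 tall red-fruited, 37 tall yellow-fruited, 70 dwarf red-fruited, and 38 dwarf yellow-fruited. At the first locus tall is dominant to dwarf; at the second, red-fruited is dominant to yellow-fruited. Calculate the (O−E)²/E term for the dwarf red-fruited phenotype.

13.192

A dihybrid testcross with independent assortment gives a 1:1:1:1 ratio.
Under the 1:1:1:1 hypothesis (Σ ratio = 4, N = 182):
  tall red-fruited: 182 × 1/4 = 45.5
  tall yellow-fruited: 182 × 1/4 = 45.5
  dwarf red-fruited: 182 × 1/4 = 45.5
  dwarf yellow-fruited: 182 × 1/4 = 45.5
Contribution of dwarf red-fruited: (70 − 45.5)² / 45.5 = 13.1923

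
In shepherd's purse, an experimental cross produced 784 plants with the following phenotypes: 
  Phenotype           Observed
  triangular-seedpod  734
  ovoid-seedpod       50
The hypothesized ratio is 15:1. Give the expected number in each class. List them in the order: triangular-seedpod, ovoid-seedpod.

Total ratio parts = 16. Expected numbers out of 784:
  triangular-seedpod: 784 × 15/16 = 735
  ovoid-seedpod: 784 × 1/16 = 49

735, 49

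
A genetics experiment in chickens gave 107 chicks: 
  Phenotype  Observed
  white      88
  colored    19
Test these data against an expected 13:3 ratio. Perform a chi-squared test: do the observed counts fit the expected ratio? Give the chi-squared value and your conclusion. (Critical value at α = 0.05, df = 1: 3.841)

The 13:3 ratio has 16 parts, so with N = 107 the expected counts are:
  white: 107 × 13/16 = 86.9375
  colored: 107 × 3/16 = 20.0625
χ² = Σ (O − E)² / E
  white: (88 − 86.9375)² / 86.9375 = 0.0130
  colored: (19 − 20.0625)² / 20.0625 = 0.0563
χ² = 0.0130 + 0.0563 = 0.0693 ≈ 0.069
Degrees of freedom = 2 − 1 = 1; critical value at α = 0.05 is 3.841.
Since 0.069 < 3.841, we fail to reject the null hypothesis — the data are consistent with the 13:3 ratio.

0.069; consistent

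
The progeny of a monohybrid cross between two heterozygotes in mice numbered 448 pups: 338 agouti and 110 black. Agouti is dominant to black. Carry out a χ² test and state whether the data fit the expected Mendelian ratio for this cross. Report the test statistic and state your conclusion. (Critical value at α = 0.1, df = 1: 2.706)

For a monohybrid cross between heterozygotes with complete dominance, the expected phenotypic ratio is 3:1.
Under the 3:1 hypothesis (Σ ratio = 4, N = 448):
  agouti: 448 × 3/4 = 336
  black: 448 × 1/4 = 112
χ² = Σ (O − E)² / E
  agouti: (338 − 336)² / 336 = 0.0119
  black: (110 − 112)² / 112 = 0.0357
χ² = 0.0119 + 0.0357 = 0.0476 ≈ 0.048
Degrees of freedom = 2 − 1 = 1; critical value at α = 0.1 is 2.706.
Since 0.048 < 2.706, we fail to reject the null hypothesis — the data are consistent with the 3:1 ratio.

0.048; consistent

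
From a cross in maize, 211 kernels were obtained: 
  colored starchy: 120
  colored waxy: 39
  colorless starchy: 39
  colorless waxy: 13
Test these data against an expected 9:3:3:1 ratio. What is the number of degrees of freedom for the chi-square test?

A goodness-of-fit test with 4 phenotype classes has df = 4 − 1 = 3.

3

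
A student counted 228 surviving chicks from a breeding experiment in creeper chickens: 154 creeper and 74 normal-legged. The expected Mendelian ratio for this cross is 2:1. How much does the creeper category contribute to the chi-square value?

0.026

Total ratio parts = 3. Expected numbers out of 228:
  creeper: 228 × 2/3 = 152
  normal-legged: 228 × 1/3 = 76
Contribution of creeper: (154 − 152)² / 152 = 0.0263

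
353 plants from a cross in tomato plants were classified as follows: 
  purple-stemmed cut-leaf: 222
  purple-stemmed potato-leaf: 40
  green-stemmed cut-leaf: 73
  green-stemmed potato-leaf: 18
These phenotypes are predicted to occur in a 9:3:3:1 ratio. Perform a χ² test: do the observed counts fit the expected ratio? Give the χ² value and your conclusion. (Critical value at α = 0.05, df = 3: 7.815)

Expected counts for N = 353 under a 9:3:3:1 ratio (total parts = 16):
  purple-stemmed cut-leaf: 353 × 9/16 = 198.5625
  purple-stemmed potato-leaf: 353 × 3/16 = 66.1875
  green-stemmed cut-leaf: 353 × 3/16 = 66.1875
  green-stemmed potato-leaf: 353 × 1/16 = 22.0625
χ² = Σ (O − E)² / E
  purple-stemmed cut-leaf: (222 − 198.5625)² / 198.5625 = 2.7665
  purple-stemmed potato-leaf: (40 − 66.1875)² / 66.1875 = 10.3612
  green-stemmed cut-leaf: (73 − 66.1875)² / 66.1875 = 0.7012
  green-stemmed potato-leaf: (18 − 22.0625)² / 22.0625 = 0.7481
χ² = 2.7665 + 10.3612 + 0.7012 + 0.7481 = 14.577
Degrees of freedom = 4 − 1 = 3; critical value at α = 0.05 is 7.815.
Since 14.577 > 7.815, we reject the null hypothesis — the data do not fit the 9:3:3:1 ratio.

14.577; not consistent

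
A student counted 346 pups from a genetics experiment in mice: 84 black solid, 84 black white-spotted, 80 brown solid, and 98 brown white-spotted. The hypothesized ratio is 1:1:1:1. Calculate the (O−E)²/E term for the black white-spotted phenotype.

0.072

Total ratio parts = 4. Expected numbers out of 346:
  black solid: 346 × 1/4 = 86.5
  black white-spotted: 346 × 1/4 = 86.5
  brown solid: 346 × 1/4 = 86.5
  brown white-spotted: 346 × 1/4 = 86.5
Contribution of black white-spotted: (84 − 86.5)² / 86.5 = 0.0723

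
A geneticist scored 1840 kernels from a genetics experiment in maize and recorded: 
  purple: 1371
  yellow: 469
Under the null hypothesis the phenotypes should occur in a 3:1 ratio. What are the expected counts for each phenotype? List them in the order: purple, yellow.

1380, 460

Total ratio parts = 4. Expected numbers out of 1840:
  purple: 1840 × 3/4 = 1380
  yellow: 1840 × 1/4 = 460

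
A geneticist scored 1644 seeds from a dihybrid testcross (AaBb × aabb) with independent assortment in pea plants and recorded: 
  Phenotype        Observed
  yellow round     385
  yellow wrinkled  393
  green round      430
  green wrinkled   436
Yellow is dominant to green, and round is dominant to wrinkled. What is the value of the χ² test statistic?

4.832

A dihybrid testcross with independent assortment gives a 1:1:1:1 ratio.
Expected counts for N = 1644 under a 1:1:1:1 ratio (total parts = 4):
  yellow round: 1644 × 1/4 = 411
  yellow wrinkled: 1644 × 1/4 = 411
  green round: 1644 × 1/4 = 411
  green wrinkled: 1644 × 1/4 = 411
χ² = Σ (O − E)² / E
  yellow round: (385 − 411)² / 411 = 1.6448
  yellow wrinkled: (393 − 411)² / 411 = 0.7883
  green round: (430 − 411)² / 411 = 0.8783
  green wrinkled: (436 − 411)² / 411 = 1.5207
χ² = 1.6448 + 0.7883 + 0.8783 + 1.5207 = 4.8321 ≈ 4.832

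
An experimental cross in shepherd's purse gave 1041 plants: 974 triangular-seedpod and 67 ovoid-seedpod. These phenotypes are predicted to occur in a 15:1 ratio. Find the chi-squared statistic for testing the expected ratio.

The 15:1 ratio has 16 parts, so with N = 1041 the expected counts are:
  triangular-seedpod: 1041 × 15/16 = 975.9375
  ovoid-seedpod: 1041 × 1/16 = 65.0625
χ² = Σ (O − E)² / E
  triangular-seedpod: (974 − 975.9375)² / 975.9375 = 0.0038
  ovoid-seedpod: (67 − 65.0625)² / 65.0625 = 0.0577
χ² = 0.0038 + 0.0577 = 0.0615 ≈ 0.062

0.062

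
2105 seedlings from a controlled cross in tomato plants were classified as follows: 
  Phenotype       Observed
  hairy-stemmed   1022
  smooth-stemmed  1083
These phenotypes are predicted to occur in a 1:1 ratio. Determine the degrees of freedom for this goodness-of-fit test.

1

A goodness-of-fit test with 2 phenotype classes has df = 2 − 1 = 1.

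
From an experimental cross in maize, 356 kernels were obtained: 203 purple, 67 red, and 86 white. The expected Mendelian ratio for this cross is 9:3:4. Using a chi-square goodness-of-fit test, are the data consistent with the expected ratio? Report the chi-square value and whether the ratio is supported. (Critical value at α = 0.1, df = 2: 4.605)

Expected counts for N = 356 under a 9:3:4 ratio (total parts = 16):
  purple: 356 × 9/16 = 200.25
  red: 356 × 3/16 = 66.75
  white: 356 × 4/16 = 89
χ² = Σ (O − E)² / E
  purple: (203 − 200.25)² / 200.25 = 0.0378
  red: (67 − 66.75)² / 66.75 = 0.0009
  white: (86 − 89)² / 89 = 0.1011
χ² = 0.0378 + 0.0009 + 0.1011 = 0.1398 ≈ 0.140
Degrees of freedom = 3 − 1 = 2; critical value at α = 0.1 is 4.605.
Since 0.140 < 4.605, we fail to reject the null hypothesis — the data are consistent with the 9:3:4 ratio.

0.140; consistent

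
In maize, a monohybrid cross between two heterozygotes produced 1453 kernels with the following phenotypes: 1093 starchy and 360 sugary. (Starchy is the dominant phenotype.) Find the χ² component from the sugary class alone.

0.029

For a monohybrid cross between heterozygotes with complete dominance, the expected phenotypic ratio is 3:1.
Expected counts for N = 1453 under a 3:1 ratio (total parts = 4):
  starchy: 1453 × 3/4 = 1089.75
  sugary: 1453 × 1/4 = 363.25
Contribution of sugary: (360 − 363.25)² / 363.25 = 0.0291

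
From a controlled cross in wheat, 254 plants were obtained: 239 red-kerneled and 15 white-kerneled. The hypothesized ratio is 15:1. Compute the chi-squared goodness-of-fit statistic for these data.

0.051

Total ratio parts = 16. Expected numbers out of 254:
  red-kerneled: 254 × 15/16 = 238.125
  white-kerneled: 254 × 1/16 = 15.875
χ² = Σ (O − E)² / E
  red-kerneled: (239 − 238.125)² / 238.125 = 0.0032
  white-kerneled: (15 − 15.875)² / 15.875 = 0.0482
χ² = 0.0032 + 0.0482 = 0.0514 ≈ 0.051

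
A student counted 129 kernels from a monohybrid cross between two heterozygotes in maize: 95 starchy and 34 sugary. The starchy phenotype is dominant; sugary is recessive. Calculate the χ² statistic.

For a monohybrid cross between heterozygotes with complete dominance, the expected phenotypic ratio is 3:1.
Under the 3:1 hypothesis (Σ ratio = 4, N = 129):
  starchy: 129 × 3/4 = 96.75
  sugary: 129 × 1/4 = 32.25
χ² = Σ (O − E)² / E
  starchy: (95 − 96.75)² / 96.75 = 0.0317
  sugary: (34 − 32.25)² / 32.25 = 0.0950
χ² = 0.0317 + 0.0950 = 0.1267 ≈ 0.127

0.127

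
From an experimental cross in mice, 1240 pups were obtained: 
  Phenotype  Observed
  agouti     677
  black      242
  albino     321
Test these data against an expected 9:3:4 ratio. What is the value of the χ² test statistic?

Expected counts for N = 1240 under a 9:3:4 ratio (total parts = 16):
  agouti: 1240 × 9/16 = 697.5
  black: 1240 × 3/16 = 232.5
  albino: 1240 × 4/16 = 310
χ² = Σ (O − E)² / E
  agouti: (677 − 697.5)² / 697.5 = 0.6025
  black: (242 − 232.5)² / 232.5 = 0.3882
  albino: (321 − 310)² / 310 = 0.3903
χ² = 0.6025 + 0.3882 + 0.3903 = 1.381

1.381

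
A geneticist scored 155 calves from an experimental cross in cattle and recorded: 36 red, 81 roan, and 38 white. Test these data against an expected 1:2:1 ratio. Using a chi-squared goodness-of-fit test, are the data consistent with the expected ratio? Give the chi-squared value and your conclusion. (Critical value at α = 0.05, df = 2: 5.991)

Total ratio parts = 4. Expected numbers out of 155:
  red: 155 × 1/4 = 38.75
  roan: 155 × 2/4 = 77.5
  white: 155 × 1/4 = 38.75
χ² = Σ (O − E)² / E
  red: (36 − 38.75)² / 38.75 = 0.1952
  roan: (81 − 77.5)² / 77.5 = 0.1581
  white: (38 − 38.75)² / 38.75 = 0.0145
χ² = 0.1952 + 0.1581 + 0.0145 = 0.3678 ≈ 0.368
Degrees of freedom = 3 − 1 = 2; critical value at α = 0.05 is 5.991.
Since 0.368 < 5.991, we fail to reject the null hypothesis — the data are consistent with the 1:2:1 ratio.

0.368; consistent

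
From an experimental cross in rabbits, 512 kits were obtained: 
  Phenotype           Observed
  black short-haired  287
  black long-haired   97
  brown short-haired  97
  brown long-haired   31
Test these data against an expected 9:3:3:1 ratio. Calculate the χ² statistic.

0.056

Expected counts for N = 512 under a 9:3:3:1 ratio (total parts = 16):
  black short-haired: 512 × 9/16 = 288
  black long-haired: 512 × 3/16 = 96
  brown short-haired: 512 × 3/16 = 96
  brown long-haired: 512 × 1/16 = 32
χ² = Σ (O − E)² / E
  black short-haired: (287 − 288)² / 288 = 0.0035
  black long-haired: (97 − 96)² / 96 = 0.0104
  brown short-haired: (97 − 96)² / 96 = 0.0104
  brown long-haired: (31 − 32)² / 32 = 0.0312
χ² = 0.0035 + 0.0104 + 0.0104 + 0.0312 = 0.0555 ≈ 0.056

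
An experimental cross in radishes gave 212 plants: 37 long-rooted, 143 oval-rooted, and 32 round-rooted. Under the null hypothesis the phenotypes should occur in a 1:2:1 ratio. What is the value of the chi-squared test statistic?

The 1:2:1 ratio has 4 parts, so with N = 212 the expected counts are:
  long-rooted: 212 × 1/4 = 53
  oval-rooted: 212 × 2/4 = 106
  round-rooted: 212 × 1/4 = 53
χ² = Σ (O − E)² / E
  long-rooted: (37 − 53)² / 53 = 4.8302
  oval-rooted: (143 − 106)² / 106 = 12.9151
  round-rooted: (32 − 53)² / 53 = 8.3208
χ² = 4.8302 + 12.9151 + 8.3208 = 26.0661 ≈ 26.066

26.066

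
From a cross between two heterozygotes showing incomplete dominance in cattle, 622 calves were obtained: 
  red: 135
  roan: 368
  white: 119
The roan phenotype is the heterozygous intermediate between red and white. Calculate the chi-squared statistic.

21.717

With incomplete dominance, a heterozygote × heterozygote cross gives a 1:2:1 phenotypic ratio.
Under the 1:2:1 hypothesis (Σ ratio = 4, N = 622):
  red: 622 × 1/4 = 155.5
  roan: 622 × 2/4 = 311
  white: 622 × 1/4 = 155.5
χ² = Σ (O − E)² / E
  red: (135 − 155.5)² / 155.5 = 2.7026
  roan: (368 − 311)² / 311 = 10.4469
  white: (119 − 155.5)² / 155.5 = 8.5675
χ² = 2.7026 + 10.4469 + 8.5675 = 21.717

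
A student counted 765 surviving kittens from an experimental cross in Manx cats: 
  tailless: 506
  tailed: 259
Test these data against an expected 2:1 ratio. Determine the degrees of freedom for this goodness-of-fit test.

1

A goodness-of-fit test with 2 phenotype classes has df = 2 − 1 = 1.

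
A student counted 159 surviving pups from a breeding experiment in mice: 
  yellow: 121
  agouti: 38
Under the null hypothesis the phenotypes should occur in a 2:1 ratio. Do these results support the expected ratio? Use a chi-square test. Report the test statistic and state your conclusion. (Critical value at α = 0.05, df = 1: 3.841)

6.368; not consistent

The 2:1 ratio has 3 parts, so with N = 159 the expected counts are:
  yellow: 159 × 2/3 = 106
  agouti: 159 × 1/3 = 53
χ² = Σ (O − E)² / E
  yellow: (121 − 106)² / 106 = 2.1226
  agouti: (38 − 53)² / 53 = 4.2453
χ² = 2.1226 + 4.2453 = 6.3679 ≈ 6.368
Degrees of freedom = 2 − 1 = 1; critical value at α = 0.05 is 3.841.
Since 6.368 > 3.841, we reject the null hypothesis — the data do not fit the 2:1 ratio.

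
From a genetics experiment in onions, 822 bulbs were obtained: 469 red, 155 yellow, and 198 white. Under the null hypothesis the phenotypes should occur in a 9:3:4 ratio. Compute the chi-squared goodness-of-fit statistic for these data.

The 9:3:4 ratio has 16 parts, so with N = 822 the expected counts are:
  red: 822 × 9/16 = 462.375
  yellow: 822 × 3/16 = 154.125
  white: 822 × 4/16 = 205.5
χ² = Σ (O − E)² / E
  red: (469 − 462.375)² / 462.375 = 0.0949
  yellow: (155 − 154.125)² / 154.125 = 0.0050
  white: (198 − 205.5)² / 205.5 = 0.2737
χ² = 0.0949 + 0.0050 + 0.2737 = 0.3736 ≈ 0.374

0.374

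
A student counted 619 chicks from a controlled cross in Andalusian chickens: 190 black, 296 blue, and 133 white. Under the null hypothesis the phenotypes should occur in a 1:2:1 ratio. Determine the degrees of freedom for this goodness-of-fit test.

A goodness-of-fit test with 3 phenotype classes has df = 3 − 1 = 2.

2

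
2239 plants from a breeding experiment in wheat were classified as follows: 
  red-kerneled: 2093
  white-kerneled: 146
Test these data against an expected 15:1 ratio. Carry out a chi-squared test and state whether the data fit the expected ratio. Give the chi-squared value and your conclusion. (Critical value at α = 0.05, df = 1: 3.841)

The 15:1 ratio has 16 parts, so with N = 2239 the expected counts are:
  red-kerneled: 2239 × 15/16 = 2099.0625
  white-kerneled: 2239 × 1/16 = 139.9375
χ² = Σ (O − E)² / E
  red-kerneled: (2093 − 2099.0625)² / 2099.0625 = 0.0175
  white-kerneled: (146 − 139.9375)² / 139.9375 = 0.2626
χ² = 0.0175 + 0.2626 = 0.2801 ≈ 0.280
Degrees of freedom = 2 − 1 = 1; critical value at α = 0.05 is 3.841.
Since 0.280 < 3.841, we fail to reject the null hypothesis — the data are consistent with the 15:1 ratio.

0.280; consistent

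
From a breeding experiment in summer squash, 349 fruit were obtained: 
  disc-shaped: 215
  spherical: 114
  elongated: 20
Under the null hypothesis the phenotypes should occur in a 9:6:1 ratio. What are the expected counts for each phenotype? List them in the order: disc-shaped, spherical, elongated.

Total ratio parts = 16. Expected numbers out of 349:
  disc-shaped: 349 × 9/16 = 196.3125
  spherical: 349 × 6/16 = 130.875
  elongated: 349 × 1/16 = 21.8125

196.3125, 130.875, 21.8125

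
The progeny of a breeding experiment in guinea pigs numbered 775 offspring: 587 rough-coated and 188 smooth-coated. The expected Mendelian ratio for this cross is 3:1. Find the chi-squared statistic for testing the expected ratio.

Total ratio parts = 4. Expected numbers out of 775:
  rough-coated: 775 × 3/4 = 581.25
  smooth-coated: 775 × 1/4 = 193.75
χ² = Σ (O − E)² / E
  rough-coated: (587 − 581.25)² / 581.25 = 0.0569
  smooth-coated: (188 − 193.75)² / 193.75 = 0.1706
χ² = 0.0569 + 0.1706 = 0.2275 ≈ 0.228

0.228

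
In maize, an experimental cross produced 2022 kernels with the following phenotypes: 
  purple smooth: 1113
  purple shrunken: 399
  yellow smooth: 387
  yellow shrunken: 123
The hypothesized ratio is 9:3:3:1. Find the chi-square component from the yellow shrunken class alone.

0.090

Under the 9:3:3:1 hypothesis (Σ ratio = 16, N = 2022):
  purple smooth: 2022 × 9/16 = 1137.375
  purple shrunken: 2022 × 3/16 = 379.125
  yellow smooth: 2022 × 3/16 = 379.125
  yellow shrunken: 2022 × 1/16 = 126.375
Contribution of yellow shrunken: (123 − 126.375)² / 126.375 = 0.0901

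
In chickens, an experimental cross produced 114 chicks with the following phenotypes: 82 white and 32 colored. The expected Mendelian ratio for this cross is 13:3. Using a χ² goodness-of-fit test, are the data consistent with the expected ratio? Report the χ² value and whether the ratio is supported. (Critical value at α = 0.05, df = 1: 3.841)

6.500; not consistent

The 13:3 ratio has 16 parts, so with N = 114 the expected counts are:
  white: 114 × 13/16 = 92.625
  colored: 114 × 3/16 = 21.375
χ² = Σ (O − E)² / E
  white: (82 − 92.625)² / 92.625 = 1.2188
  colored: (32 − 21.375)² / 21.375 = 5.2814
χ² = 1.2188 + 5.2814 = 6.5002 ≈ 6.500
Degrees of freedom = 2 − 1 = 1; critical value at α = 0.05 is 3.841.
Since 6.500 > 3.841, we reject the null hypothesis — the data do not fit the 13:3 ratio.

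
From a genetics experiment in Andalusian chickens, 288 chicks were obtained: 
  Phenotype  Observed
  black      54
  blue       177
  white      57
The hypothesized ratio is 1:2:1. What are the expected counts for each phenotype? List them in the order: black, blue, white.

72, 144, 72

Total ratio parts = 4. Expected numbers out of 288:
  black: 288 × 1/4 = 72
  blue: 288 × 2/4 = 144
  white: 288 × 1/4 = 72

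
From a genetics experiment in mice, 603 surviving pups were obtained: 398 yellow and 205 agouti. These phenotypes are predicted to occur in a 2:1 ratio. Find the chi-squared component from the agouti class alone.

0.080

Under the 2:1 hypothesis (Σ ratio = 3, N = 603):
  yellow: 603 × 2/3 = 402
  agouti: 603 × 1/3 = 201
Contribution of agouti: (205 − 201)² / 201 = 0.0796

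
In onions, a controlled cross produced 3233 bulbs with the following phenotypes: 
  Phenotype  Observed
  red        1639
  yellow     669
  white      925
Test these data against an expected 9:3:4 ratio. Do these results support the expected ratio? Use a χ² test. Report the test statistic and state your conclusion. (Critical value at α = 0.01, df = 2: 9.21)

41.103; not consistent

Expected counts for N = 3233 under a 9:3:4 ratio (total parts = 16):
  red: 3233 × 9/16 = 1818.5625
  yellow: 3233 × 3/16 = 606.1875
  white: 3233 × 4/16 = 808.25
χ² = Σ (O − E)² / E
  red: (1639 − 1818.5625)² / 1818.5625 = 17.7298
  yellow: (669 − 606.1875)² / 606.1875 = 6.5086
  white: (925 − 808.25)² / 808.25 = 16.8643
χ² = 17.7298 + 6.5086 + 16.8643 = 41.1027 ≈ 41.103
Degrees of freedom = 3 − 1 = 2; critical value at α = 0.01 is 9.21.
Since 41.103 > 9.21, we reject the null hypothesis — the data do not fit the 9:3:4 ratio.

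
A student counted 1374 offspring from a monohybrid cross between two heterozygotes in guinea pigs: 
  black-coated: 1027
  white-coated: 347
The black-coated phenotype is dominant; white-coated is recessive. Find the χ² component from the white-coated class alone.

For a monohybrid cross between heterozygotes with complete dominance, the expected phenotypic ratio is 3:1.
Total ratio parts = 4. Expected numbers out of 1374:
  black-coated: 1374 × 3/4 = 1030.5
  white-coated: 1374 × 1/4 = 343.5
Contribution of white-coated: (347 − 343.5)² / 343.5 = 0.0357

0.036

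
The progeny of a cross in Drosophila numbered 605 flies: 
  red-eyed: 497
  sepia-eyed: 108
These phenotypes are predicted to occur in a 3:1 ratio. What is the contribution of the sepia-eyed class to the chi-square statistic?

Expected counts for N = 605 under a 3:1 ratio (total parts = 4):
  red-eyed: 605 × 3/4 = 453.75
  sepia-eyed: 605 × 1/4 = 151.25
Contribution of sepia-eyed: (108 − 151.25)² / 151.25 = 12.3674

12.367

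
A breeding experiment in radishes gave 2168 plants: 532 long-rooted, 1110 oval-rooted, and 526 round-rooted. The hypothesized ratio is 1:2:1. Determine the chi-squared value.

The 1:2:1 ratio has 4 parts, so with N = 2168 the expected counts are:
  long-rooted: 2168 × 1/4 = 542
  oval-rooted: 2168 × 2/4 = 1084
  round-rooted: 2168 × 1/4 = 542
χ² = Σ (O − E)² / E
  long-rooted: (532 − 542)² / 542 = 0.1845
  oval-rooted: (1110 − 1084)² / 1084 = 0.6236
  round-rooted: (526 − 542)² / 542 = 0.4723
χ² = 0.1845 + 0.6236 + 0.4723 = 1.2804 ≈ 1.280

1.280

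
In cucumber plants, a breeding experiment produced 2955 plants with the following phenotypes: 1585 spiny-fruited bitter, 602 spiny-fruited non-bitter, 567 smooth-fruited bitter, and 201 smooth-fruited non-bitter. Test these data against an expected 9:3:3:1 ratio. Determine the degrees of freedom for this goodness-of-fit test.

A goodness-of-fit test with 4 phenotype classes has df = 4 − 1 = 3.

3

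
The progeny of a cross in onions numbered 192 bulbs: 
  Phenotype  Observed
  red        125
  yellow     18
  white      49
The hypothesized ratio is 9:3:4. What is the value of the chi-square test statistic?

11.697

The 9:3:4 ratio has 16 parts, so with N = 192 the expected counts are:
  red: 192 × 9/16 = 108
  yellow: 192 × 3/16 = 36
  white: 192 × 4/16 = 48
χ² = Σ (O − E)² / E
  red: (125 − 108)² / 108 = 2.6759
  yellow: (18 − 36)² / 36 = 9.0000
  white: (49 − 48)² / 48 = 0.0208
χ² = 2.6759 + 9.0000 + 0.0208 = 11.6967 ≈ 11.697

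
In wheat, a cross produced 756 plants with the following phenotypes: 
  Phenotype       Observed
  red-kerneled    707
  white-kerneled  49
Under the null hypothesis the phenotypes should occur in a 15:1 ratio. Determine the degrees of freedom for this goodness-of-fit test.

1

A goodness-of-fit test with 2 phenotype classes has df = 2 − 1 = 1.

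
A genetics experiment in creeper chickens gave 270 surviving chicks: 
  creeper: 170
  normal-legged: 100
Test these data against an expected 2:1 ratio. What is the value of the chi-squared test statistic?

Under the 2:1 hypothesis (Σ ratio = 3, N = 270):
  creeper: 270 × 2/3 = 180
  normal-legged: 270 × 1/3 = 90
χ² = Σ (O − E)² / E
  creeper: (170 − 180)² / 180 = 0.5556
  normal-legged: (100 − 90)² / 90 = 1.1111
χ² = 0.5556 + 1.1111 = 1.6667 ≈ 1.667

1.667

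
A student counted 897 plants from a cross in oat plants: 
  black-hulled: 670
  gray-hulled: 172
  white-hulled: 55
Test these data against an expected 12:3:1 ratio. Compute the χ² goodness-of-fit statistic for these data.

0.118

Expected counts for N = 897 under a 12:3:1 ratio (total parts = 16):
  black-hulled: 897 × 12/16 = 672.75
  gray-hulled: 897 × 3/16 = 168.1875
  white-hulled: 897 × 1/16 = 56.0625
χ² = Σ (O − E)² / E
  black-hulled: (670 − 672.75)² / 672.75 = 0.0112
  gray-hulled: (172 − 168.1875)² / 168.1875 = 0.0864
  white-hulled: (55 − 56.0625)² / 56.0625 = 0.0201
χ² = 0.0112 + 0.0864 + 0.0201 = 0.1177 ≈ 0.118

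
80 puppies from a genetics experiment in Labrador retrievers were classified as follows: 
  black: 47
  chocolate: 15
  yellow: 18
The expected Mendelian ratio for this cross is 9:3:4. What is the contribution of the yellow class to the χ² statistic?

0.200

The 9:3:4 ratio has 16 parts, so with N = 80 the expected counts are:
  black: 80 × 9/16 = 45
  chocolate: 80 × 3/16 = 15
  yellow: 80 × 4/16 = 20
Contribution of yellow: (18 − 20)² / 20 = 0.2000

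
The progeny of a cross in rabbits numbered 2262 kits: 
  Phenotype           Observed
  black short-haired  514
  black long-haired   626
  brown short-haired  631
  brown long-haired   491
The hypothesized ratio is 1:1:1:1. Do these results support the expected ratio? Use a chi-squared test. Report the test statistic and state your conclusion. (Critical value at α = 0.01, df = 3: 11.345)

Under the 1:1:1:1 hypothesis (Σ ratio = 4, N = 2262):
  black short-haired: 2262 × 1/4 = 565.5
  black long-haired: 2262 × 1/4 = 565.5
  brown short-haired: 2262 × 1/4 = 565.5
  brown long-haired: 2262 × 1/4 = 565.5
χ² = Σ (O − E)² / E
  black short-haired: (514 − 565.5)² / 565.5 = 4.6901
  black long-haired: (626 − 565.5)² / 565.5 = 6.4726
  brown short-haired: (631 − 565.5)² / 565.5 = 7.5866
  brown long-haired: (491 − 565.5)² / 565.5 = 9.8148
χ² = 4.6901 + 6.4726 + 7.5866 + 9.8148 = 28.5641 ≈ 28.564
Degrees of freedom = 4 − 1 = 3; critical value at α = 0.01 is 11.345.
Since 28.564 > 11.345, we reject the null hypothesis — the data do not fit the 1:1:1:1 ratio.

28.564; not consistent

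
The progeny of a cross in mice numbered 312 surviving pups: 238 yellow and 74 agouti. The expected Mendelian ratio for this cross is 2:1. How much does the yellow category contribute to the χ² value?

4.327

The 2:1 ratio has 3 parts, so with N = 312 the expected counts are:
  yellow: 312 × 2/3 = 208
  agouti: 312 × 1/3 = 104
Contribution of yellow: (238 − 208)² / 208 = 4.3269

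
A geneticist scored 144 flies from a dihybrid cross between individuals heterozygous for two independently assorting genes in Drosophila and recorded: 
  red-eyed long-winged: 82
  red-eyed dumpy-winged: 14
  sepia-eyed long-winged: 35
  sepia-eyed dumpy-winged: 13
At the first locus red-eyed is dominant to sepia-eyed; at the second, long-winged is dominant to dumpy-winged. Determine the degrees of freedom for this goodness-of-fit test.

A dihybrid F₂ with independent assortment and complete dominance at both loci gives a 9:3:3:1 phenotypic ratio.
A goodness-of-fit test with 4 phenotype classes has df = 4 − 1 = 3.

3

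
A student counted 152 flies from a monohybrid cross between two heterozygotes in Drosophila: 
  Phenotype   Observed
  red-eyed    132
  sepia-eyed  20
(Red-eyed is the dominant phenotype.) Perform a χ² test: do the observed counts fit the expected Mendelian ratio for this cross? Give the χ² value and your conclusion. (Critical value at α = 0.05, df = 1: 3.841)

For a monohybrid cross between heterozygotes with complete dominance, the expected phenotypic ratio is 3:1.
Under the 3:1 hypothesis (Σ ratio = 4, N = 152):
  red-eyed: 152 × 3/4 = 114
  sepia-eyed: 152 × 1/4 = 38
χ² = Σ (O − E)² / E
  red-eyed: (132 − 114)² / 114 = 2.8421
  sepia-eyed: (20 − 38)² / 38 = 8.5263
χ² = 2.8421 + 8.5263 = 11.3684 ≈ 11.368
Degrees of freedom = 2 − 1 = 1; critical value at α = 0.05 is 3.841.
Since 11.368 > 3.841, we reject the null hypothesis — the data do not fit the 3:1 ratio.

11.368; not consistent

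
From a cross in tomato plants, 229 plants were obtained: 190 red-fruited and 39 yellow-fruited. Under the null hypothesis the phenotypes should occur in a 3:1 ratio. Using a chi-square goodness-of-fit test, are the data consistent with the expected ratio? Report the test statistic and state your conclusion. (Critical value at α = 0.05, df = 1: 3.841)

7.757; not consistent

Under the 3:1 hypothesis (Σ ratio = 4, N = 229):
  red-fruited: 229 × 3/4 = 171.75
  yellow-fruited: 229 × 1/4 = 57.25
χ² = Σ (O − E)² / E
  red-fruited: (190 − 171.75)² / 171.75 = 1.9392
  yellow-fruited: (39 − 57.25)² / 57.25 = 5.8177
χ² = 1.9392 + 5.8177 = 7.7569 ≈ 7.757
Degrees of freedom = 2 − 1 = 1; critical value at α = 0.05 is 3.841.
Since 7.757 > 3.841, we reject the null hypothesis — the data do not fit the 3:1 ratio.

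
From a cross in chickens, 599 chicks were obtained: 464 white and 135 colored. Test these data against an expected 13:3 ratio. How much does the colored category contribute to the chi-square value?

4.583

Expected counts for N = 599 under a 13:3 ratio (total parts = 16):
  white: 599 × 13/16 = 486.6875
  colored: 599 × 3/16 = 112.3125
Contribution of colored: (135 − 112.3125)² / 112.3125 = 4.5830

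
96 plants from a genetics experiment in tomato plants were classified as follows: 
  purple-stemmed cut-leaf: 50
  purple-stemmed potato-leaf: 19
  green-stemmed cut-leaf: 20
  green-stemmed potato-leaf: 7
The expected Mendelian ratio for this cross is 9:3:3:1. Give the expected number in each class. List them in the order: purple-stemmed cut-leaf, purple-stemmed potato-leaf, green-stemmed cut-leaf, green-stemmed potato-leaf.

Under the 9:3:3:1 hypothesis (Σ ratio = 16, N = 96):
  purple-stemmed cut-leaf: 96 × 9/16 = 54
  purple-stemmed potato-leaf: 96 × 3/16 = 18
  green-stemmed cut-leaf: 96 × 3/16 = 18
  green-stemmed potato-leaf: 96 × 1/16 = 6

54, 18, 18, 6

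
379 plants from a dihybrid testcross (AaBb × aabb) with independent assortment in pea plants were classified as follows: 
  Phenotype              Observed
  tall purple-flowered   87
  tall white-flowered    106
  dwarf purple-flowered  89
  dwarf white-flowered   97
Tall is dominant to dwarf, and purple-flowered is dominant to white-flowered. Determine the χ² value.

2.372

A dihybrid testcross with independent assortment gives a 1:1:1:1 ratio.
The 1:1:1:1 ratio has 4 parts, so with N = 379 the expected counts are:
  tall purple-flowered: 379 × 1/4 = 94.75
  tall white-flowered: 379 × 1/4 = 94.75
  dwarf purple-flowered: 379 × 1/4 = 94.75
  dwarf white-flowered: 379 × 1/4 = 94.75
χ² = Σ (O − E)² / E
  tall purple-flowered: (87 − 94.75)² / 94.75 = 0.6339
  tall white-flowered: (106 − 94.75)² / 94.75 = 1.3358
  dwarf purple-flowered: (89 − 94.75)² / 94.75 = 0.3489
  dwarf white-flowered: (97 − 94.75)² / 94.75 = 0.0534
χ² = 0.6339 + 1.3358 + 0.3489 + 0.0534 = 2.372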